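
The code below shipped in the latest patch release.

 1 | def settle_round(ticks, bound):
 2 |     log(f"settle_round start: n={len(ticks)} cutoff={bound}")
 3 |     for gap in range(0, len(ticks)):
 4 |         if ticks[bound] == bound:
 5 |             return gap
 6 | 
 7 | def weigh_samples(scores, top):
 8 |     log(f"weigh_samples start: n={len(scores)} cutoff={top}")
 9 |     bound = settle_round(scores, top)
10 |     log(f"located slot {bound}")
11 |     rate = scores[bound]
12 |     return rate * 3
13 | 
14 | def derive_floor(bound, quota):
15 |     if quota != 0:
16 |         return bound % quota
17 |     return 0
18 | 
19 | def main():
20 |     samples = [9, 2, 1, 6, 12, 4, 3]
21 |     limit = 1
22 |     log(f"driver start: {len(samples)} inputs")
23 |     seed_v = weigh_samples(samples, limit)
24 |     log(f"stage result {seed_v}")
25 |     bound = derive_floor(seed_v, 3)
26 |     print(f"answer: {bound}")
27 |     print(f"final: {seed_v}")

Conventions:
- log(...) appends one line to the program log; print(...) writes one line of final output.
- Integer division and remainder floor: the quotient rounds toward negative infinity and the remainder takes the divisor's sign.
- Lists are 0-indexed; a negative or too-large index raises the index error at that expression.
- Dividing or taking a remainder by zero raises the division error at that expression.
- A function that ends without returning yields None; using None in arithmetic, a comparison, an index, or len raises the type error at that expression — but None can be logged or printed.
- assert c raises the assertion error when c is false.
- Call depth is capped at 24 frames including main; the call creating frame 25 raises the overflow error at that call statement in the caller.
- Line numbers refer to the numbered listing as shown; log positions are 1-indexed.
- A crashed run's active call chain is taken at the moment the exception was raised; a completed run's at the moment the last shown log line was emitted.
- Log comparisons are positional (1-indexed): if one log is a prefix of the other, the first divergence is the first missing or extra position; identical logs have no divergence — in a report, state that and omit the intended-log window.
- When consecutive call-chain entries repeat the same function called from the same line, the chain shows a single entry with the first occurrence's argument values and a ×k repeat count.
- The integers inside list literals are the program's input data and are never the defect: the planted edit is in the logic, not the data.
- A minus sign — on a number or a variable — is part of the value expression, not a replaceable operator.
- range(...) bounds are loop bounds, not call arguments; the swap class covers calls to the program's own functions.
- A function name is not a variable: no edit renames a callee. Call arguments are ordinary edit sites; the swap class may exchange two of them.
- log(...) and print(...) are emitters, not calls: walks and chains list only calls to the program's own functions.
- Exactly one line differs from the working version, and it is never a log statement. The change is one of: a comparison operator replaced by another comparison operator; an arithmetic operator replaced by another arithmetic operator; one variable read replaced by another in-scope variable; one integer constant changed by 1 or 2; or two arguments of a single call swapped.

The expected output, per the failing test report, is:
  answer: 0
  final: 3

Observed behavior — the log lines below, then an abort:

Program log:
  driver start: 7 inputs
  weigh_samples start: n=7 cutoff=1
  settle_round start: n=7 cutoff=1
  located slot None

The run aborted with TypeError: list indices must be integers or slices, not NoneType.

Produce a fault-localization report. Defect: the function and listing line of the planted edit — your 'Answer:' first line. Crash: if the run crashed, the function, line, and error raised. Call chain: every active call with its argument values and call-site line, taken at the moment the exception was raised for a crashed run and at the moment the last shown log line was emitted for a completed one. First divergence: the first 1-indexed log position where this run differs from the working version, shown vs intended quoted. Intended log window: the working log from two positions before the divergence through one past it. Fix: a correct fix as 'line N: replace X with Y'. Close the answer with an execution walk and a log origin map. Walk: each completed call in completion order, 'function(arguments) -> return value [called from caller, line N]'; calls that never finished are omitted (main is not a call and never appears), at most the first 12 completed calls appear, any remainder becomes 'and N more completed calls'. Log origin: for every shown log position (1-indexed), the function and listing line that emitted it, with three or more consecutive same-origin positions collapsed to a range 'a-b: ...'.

Answer: the defect is in settle_round at line 4.
Key observation: Log line 4 is where behavior first shows: 'located slot None' appears instead of 'located slot 2'.
Crash: weigh_samples, line 11, TypeError.
Call chain: main -> weigh_samples([9, 2, 1, 6, 12, 4, 3], 1) (called at line 23).
First divergence: position 4 — shown 'located slot None', intended 'located slot 2'.
Intended log window:
  2: weigh_samples start: n=7 cutoff=1
  3: settle_round start: n=7 cutoff=1
  4: located slot 2
  5: stage result 3
Execution walk:
  settle_round([9, 2, 1, 6, 12, 4, 3], 1) -> None  [called from weigh_samples, line 9]
Origin of each log line:
  1: from main, line 22
  2: from weigh_samples, line 8
  3: from settle_round, line 2
  4: from weigh_samples, line 10
A correct fix: line 4: replace `ticks[bound]` with `ticks[gap]`.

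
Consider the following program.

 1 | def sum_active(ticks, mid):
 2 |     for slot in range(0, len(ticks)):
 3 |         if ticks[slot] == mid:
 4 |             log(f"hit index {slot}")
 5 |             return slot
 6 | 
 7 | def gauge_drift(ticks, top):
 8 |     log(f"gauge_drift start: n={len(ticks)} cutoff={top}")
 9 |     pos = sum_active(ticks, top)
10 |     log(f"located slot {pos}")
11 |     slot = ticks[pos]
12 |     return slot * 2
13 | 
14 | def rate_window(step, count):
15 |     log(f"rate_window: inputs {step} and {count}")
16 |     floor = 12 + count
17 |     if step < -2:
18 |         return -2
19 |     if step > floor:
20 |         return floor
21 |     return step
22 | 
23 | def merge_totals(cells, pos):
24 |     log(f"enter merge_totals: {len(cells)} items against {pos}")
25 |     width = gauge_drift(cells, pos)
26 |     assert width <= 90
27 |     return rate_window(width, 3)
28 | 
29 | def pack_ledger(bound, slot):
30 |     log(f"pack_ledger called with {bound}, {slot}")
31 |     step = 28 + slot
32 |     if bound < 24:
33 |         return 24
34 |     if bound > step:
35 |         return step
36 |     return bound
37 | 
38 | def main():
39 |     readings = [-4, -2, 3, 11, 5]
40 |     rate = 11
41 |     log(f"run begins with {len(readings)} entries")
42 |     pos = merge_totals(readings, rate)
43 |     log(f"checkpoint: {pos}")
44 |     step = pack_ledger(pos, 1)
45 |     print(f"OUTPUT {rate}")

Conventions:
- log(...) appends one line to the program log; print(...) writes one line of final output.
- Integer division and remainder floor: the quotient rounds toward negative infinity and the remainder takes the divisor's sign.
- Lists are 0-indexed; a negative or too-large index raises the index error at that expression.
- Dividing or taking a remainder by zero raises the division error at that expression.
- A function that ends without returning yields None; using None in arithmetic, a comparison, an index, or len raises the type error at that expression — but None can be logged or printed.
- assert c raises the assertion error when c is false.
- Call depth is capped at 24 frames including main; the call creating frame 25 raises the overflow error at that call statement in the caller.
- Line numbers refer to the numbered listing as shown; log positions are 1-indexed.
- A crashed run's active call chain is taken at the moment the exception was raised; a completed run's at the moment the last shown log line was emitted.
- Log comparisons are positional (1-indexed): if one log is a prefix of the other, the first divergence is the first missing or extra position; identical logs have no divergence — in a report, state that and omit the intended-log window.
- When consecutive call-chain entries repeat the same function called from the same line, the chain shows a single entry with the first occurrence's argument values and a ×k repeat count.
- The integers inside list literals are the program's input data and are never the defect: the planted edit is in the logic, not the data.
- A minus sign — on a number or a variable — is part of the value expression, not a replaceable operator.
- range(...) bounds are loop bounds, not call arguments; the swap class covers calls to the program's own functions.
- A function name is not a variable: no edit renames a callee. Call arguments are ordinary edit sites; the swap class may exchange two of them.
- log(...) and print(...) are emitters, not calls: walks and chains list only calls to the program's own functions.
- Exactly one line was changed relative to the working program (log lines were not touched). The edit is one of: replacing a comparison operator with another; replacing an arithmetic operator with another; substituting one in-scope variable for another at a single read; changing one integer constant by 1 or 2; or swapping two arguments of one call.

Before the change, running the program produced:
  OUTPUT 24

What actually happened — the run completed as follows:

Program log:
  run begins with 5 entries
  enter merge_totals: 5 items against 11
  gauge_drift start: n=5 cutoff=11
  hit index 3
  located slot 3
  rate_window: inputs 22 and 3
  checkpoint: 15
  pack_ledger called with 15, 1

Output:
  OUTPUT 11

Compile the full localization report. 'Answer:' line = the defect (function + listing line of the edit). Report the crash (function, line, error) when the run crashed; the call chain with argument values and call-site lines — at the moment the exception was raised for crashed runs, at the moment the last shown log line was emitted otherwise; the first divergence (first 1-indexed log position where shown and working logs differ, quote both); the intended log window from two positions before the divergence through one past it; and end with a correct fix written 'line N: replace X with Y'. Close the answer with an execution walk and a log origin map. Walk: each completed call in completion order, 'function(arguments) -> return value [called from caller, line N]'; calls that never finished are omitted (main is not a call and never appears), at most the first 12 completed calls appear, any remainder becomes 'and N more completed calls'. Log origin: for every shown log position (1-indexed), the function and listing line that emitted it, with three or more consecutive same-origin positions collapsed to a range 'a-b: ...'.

Answer: the defect is in main at line 45.
The tell: Every logged value matches the working version; the printed result is what differs.
Call chain: main -> pack_ledger(15, 1) (called at line 44).
First divergence: none; the two logs match at every position.
Execution walk:
  sum_active([-4, -2, 3, 11, 5], 11) -> 3  [called from gauge_drift, line 9]
  gauge_drift([-4, -2, 3, 11, 5], 11) -> 22  [called from merge_totals, line 25]
  rate_window(22, 3) -> 15  [called from merge_totals, line 27]
  merge_totals([-4, -2, 3, 11, 5], 11) -> 15  [called from main, line 42]
  pack_ledger(15, 1) -> 24  [called from main, line 44]
Origin of each log line:
  1: emitted by main (line 41)
  2: emitted by merge_totals (line 24)
  3: emitted by gauge_drift (line 8)
  4: emitted by sum_active (line 4)
  5: emitted by gauge_drift (line 10)
  6: emitted by rate_window (line 15)
  7: emitted by main (line 43)
  8: emitted by pack_ledger (line 30)
A correct fix: line 45: replace `rate` with `step`.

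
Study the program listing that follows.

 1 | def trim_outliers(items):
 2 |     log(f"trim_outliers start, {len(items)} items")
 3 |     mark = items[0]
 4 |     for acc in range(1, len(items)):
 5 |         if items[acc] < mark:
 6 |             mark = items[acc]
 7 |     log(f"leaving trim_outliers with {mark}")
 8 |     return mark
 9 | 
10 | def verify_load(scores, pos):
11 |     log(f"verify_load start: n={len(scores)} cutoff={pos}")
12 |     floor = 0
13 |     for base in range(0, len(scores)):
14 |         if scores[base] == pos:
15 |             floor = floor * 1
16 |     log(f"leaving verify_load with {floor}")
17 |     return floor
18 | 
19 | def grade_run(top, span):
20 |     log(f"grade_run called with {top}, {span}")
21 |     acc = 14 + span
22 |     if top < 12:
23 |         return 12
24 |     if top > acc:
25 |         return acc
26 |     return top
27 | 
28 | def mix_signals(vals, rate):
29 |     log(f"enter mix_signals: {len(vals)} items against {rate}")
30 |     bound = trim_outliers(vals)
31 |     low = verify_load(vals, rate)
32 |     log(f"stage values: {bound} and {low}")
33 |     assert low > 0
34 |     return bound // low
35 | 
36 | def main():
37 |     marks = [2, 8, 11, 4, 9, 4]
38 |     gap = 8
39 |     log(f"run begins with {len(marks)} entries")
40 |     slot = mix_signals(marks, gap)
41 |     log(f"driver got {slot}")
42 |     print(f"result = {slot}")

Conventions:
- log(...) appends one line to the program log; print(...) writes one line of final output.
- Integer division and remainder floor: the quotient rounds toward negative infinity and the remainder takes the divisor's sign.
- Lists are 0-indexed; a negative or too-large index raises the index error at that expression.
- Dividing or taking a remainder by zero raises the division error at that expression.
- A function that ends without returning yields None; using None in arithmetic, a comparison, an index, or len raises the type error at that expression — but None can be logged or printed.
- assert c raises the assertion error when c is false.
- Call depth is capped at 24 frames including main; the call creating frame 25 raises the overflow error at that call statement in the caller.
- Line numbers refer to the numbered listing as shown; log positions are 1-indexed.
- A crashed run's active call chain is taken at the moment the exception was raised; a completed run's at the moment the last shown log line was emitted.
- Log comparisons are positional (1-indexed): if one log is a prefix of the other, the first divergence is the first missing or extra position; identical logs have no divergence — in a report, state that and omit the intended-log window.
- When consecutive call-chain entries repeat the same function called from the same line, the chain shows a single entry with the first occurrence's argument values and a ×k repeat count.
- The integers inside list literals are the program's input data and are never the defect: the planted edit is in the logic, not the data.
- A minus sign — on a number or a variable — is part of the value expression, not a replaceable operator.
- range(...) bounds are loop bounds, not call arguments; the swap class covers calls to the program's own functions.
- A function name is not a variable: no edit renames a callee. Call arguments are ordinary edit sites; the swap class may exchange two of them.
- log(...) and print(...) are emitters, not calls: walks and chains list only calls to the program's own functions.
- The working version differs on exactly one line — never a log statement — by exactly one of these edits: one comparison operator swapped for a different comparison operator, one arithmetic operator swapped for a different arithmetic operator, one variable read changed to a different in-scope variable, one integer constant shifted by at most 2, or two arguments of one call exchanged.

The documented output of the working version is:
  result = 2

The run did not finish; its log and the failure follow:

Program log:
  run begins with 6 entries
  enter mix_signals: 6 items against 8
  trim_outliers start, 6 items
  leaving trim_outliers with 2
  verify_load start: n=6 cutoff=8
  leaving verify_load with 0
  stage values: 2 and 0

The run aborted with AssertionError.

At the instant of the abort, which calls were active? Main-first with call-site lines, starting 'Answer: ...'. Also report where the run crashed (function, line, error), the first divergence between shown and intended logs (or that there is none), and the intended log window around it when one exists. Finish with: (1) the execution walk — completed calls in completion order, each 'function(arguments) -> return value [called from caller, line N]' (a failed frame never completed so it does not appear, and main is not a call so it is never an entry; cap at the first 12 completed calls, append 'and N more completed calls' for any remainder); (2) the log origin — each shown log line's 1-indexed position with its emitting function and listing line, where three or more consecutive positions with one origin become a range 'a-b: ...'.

Answer: main -> mix_signals (called at line 40).
Key fact: Log line 6 is where behavior first shows: 'leaving verify_load with 0' appears instead of 'leaving verify_load with 1'.
Crash: mix_signals, line 33, AssertionError.
First divergence: position 6; shown 'leaving verify_load with 0' vs intended 'leaving verify_load with 1'.
Intended log window:
  4: leaving trim_outliers with 2
  5: verify_load start: n=6 cutoff=8
  6: leaving verify_load with 1
  7: stage values: 2 and 1
Execution walk:
  trim_outliers([2, 8, 11, 4, 9, 4]) -> 2  [called from mix_signals, line 30]
  verify_load([2, 8, 11, 4, 9, 4], 8) -> 0  [called from mix_signals, line 31]
Origin of each log line:
  1: from main, line 39
  2: from mix_signals, line 29
  3: from trim_outliers, line 2
  4: from trim_outliers, line 7
  5: from verify_load, line 11
  6: from verify_load, line 16
  7: from mix_signals, line 32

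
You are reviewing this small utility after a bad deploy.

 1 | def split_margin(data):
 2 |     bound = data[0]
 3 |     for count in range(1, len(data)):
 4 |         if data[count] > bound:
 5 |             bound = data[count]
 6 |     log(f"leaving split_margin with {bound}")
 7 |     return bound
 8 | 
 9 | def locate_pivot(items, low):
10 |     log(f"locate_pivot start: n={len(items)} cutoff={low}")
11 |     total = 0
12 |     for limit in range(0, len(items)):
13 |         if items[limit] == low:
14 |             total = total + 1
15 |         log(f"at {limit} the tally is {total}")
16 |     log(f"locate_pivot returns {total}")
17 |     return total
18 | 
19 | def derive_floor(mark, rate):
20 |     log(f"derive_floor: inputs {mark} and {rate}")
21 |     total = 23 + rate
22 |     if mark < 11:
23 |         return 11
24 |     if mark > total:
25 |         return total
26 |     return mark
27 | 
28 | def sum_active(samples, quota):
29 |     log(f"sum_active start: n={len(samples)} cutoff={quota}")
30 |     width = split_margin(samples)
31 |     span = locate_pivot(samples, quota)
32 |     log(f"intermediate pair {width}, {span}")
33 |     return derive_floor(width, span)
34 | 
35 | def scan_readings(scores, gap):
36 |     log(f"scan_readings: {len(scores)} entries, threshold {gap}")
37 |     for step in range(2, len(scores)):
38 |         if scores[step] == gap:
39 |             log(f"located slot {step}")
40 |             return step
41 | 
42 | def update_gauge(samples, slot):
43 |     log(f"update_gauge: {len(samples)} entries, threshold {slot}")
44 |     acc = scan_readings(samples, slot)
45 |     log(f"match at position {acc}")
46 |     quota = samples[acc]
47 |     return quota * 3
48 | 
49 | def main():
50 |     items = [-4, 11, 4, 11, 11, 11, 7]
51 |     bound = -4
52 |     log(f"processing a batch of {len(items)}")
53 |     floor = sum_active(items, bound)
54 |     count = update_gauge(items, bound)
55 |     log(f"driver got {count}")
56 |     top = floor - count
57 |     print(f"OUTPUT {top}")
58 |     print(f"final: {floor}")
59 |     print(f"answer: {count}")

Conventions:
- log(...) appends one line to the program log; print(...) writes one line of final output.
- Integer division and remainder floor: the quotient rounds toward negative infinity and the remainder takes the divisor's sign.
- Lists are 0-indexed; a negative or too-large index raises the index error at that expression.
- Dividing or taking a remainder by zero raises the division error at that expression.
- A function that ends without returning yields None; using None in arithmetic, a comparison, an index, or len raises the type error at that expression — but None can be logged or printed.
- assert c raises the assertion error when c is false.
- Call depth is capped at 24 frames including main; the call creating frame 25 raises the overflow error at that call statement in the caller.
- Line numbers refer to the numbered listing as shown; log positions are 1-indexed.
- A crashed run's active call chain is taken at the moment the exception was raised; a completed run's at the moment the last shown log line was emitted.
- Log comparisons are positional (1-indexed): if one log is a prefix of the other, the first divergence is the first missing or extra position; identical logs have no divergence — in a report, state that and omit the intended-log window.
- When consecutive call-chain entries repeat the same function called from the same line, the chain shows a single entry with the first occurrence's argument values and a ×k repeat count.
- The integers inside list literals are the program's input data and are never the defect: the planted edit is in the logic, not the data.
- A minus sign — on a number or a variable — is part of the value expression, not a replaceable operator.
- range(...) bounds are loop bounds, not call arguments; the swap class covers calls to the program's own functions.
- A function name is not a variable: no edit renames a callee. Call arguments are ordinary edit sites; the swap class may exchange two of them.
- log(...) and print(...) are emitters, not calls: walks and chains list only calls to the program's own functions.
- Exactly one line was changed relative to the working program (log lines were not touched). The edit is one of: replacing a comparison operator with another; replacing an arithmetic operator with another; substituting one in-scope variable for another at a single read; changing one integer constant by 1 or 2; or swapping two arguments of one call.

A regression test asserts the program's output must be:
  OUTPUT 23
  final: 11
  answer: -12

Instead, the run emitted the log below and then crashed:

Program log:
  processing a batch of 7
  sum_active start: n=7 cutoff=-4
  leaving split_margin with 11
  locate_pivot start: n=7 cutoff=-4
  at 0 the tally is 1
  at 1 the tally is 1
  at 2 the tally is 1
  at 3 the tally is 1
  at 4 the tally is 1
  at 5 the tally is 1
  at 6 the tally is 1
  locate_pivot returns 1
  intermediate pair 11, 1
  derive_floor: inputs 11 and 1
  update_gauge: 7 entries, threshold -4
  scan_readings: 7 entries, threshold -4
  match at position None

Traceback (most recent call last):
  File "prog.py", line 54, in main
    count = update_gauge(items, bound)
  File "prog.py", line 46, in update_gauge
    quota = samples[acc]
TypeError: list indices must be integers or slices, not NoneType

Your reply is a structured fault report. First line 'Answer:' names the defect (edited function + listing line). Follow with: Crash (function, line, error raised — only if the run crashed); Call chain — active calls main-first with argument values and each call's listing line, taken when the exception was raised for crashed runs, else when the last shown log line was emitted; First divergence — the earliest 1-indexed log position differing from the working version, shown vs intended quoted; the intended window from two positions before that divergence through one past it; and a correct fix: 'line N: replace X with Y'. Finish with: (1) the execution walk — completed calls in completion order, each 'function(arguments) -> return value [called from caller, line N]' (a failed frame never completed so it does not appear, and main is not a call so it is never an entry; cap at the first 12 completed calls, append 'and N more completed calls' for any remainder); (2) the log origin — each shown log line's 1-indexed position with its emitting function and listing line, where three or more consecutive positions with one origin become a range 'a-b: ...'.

Answer: the defect is in scan_readings at line 37.
The tell: Log line 17 is where behavior first shows: 'match at position None' appears instead of 'located slot 0'.
Crash: update_gauge, line 46, TypeError.
Call chain: main -> update_gauge([-4, 11, 4, 11, 11, 11, 7], -4) (called at line 54).
First divergence: position 17 — shown 'match at position None', intended 'located slot 0'.
Intended log window:
  15: update_gauge: 7 entries, threshold -4
  16: scan_readings: 7 entries, threshold -4
  17: located slot 0
  18: match at position 0
Execution walk:
  split_margin([-4, 11, 4, 11, 11, 11, 7]) -> 11  [called from sum_active, line 30]
  locate_pivot([-4, 11, 4, 11, 11, 11, 7], -4) -> 1  [called from sum_active, line 31]
  derive_floor(11, 1) -> 11  [called from sum_active, line 33]
  sum_active([-4, 11, 4, 11, 11, 11, 7], -4) -> 11  [called from main, line 53]
  scan_readings([-4, 11, 4, 11, 11, 11, 7], -4) -> None  [called from update_gauge, line 44]
Log line origins:
  1: from main, line 52
  2: from sum_active, line 29
  3: from split_margin, line 6
  4: from locate_pivot, line 10
  5-11: from locate_pivot, line 15
  12: from locate_pivot, line 16
  13: from sum_active, line 32
  14: from derive_floor, line 20
  15: from update_gauge, line 43
  16: from scan_readings, line 36
  17: from update_gauge, line 45
A correct fix: line 37: replace `2` with `0`.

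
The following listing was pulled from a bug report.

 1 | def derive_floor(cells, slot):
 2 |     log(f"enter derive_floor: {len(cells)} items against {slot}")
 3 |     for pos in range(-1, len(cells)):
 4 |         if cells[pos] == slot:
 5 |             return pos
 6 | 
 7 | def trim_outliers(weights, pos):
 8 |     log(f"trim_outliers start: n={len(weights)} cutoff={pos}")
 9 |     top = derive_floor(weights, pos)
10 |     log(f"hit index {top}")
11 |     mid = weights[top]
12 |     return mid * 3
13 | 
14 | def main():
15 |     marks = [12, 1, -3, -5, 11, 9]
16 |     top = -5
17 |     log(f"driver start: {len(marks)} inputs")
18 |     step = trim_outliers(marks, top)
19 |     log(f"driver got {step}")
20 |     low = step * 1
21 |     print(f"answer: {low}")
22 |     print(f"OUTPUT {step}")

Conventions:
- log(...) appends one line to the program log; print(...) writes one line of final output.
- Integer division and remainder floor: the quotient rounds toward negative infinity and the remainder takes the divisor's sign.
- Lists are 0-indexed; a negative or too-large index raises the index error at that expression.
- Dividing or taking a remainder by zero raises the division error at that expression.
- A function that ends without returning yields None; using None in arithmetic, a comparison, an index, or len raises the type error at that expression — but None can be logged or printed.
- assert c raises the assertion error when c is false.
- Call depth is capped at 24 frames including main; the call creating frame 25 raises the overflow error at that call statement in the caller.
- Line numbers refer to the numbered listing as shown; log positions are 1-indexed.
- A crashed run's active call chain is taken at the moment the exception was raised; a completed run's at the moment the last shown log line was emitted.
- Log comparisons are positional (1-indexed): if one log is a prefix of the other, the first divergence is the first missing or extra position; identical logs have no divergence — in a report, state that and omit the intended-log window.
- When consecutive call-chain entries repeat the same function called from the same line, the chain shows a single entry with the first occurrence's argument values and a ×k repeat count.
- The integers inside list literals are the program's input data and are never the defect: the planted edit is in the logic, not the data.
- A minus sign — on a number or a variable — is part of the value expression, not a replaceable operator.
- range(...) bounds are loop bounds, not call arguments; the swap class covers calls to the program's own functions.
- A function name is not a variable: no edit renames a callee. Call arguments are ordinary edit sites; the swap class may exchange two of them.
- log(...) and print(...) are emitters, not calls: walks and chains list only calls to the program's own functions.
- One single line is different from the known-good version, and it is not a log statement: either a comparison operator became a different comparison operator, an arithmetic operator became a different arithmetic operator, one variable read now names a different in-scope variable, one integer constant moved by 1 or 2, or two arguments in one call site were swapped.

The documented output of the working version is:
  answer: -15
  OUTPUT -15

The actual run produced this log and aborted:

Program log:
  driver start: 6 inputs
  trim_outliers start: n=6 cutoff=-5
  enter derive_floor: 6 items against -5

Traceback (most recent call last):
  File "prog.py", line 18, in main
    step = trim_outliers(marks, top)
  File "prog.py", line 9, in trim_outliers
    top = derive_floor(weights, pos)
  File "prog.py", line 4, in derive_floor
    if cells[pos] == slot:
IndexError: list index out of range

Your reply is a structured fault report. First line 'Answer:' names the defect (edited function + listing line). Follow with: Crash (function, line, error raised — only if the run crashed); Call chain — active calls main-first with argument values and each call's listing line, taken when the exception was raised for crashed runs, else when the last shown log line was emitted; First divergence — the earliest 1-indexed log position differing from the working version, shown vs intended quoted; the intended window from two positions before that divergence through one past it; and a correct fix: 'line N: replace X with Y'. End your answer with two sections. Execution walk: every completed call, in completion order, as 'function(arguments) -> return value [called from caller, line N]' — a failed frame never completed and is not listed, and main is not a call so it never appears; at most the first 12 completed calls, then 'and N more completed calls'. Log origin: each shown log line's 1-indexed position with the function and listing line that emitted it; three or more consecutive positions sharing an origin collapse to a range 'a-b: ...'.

Answer: the defect is in derive_floor at line 3.
Key fact: After 3 matching log lines the faulty run goes silent, while the working version continues with 'hit index 3'.
Crash: derive_floor, line 4, IndexError.
Call chain: main -> trim_outliers([12, 1, -3, -5, 11, 9], -5) (called at line 18) -> derive_floor([12, 1, -3, -5, 11, 9], -5) (called at line 9).
First divergence: position 4 (shown log ended at 3 lines; the working version continues: 'hit index 3').
Intended log window:
  2: trim_outliers start: n=6 cutoff=-5
  3: enter derive_floor: 6 items against -5
  4: hit index 3
  5: driver got -15
Execution walk:
  (no call completed)
Log origin:
  1: emitted by main (line 17)
  2: emitted by trim_outliers (line 8)
  3: emitted by derive_floor (line 2)
A correct fix: line 3: replace `-1` with `0`.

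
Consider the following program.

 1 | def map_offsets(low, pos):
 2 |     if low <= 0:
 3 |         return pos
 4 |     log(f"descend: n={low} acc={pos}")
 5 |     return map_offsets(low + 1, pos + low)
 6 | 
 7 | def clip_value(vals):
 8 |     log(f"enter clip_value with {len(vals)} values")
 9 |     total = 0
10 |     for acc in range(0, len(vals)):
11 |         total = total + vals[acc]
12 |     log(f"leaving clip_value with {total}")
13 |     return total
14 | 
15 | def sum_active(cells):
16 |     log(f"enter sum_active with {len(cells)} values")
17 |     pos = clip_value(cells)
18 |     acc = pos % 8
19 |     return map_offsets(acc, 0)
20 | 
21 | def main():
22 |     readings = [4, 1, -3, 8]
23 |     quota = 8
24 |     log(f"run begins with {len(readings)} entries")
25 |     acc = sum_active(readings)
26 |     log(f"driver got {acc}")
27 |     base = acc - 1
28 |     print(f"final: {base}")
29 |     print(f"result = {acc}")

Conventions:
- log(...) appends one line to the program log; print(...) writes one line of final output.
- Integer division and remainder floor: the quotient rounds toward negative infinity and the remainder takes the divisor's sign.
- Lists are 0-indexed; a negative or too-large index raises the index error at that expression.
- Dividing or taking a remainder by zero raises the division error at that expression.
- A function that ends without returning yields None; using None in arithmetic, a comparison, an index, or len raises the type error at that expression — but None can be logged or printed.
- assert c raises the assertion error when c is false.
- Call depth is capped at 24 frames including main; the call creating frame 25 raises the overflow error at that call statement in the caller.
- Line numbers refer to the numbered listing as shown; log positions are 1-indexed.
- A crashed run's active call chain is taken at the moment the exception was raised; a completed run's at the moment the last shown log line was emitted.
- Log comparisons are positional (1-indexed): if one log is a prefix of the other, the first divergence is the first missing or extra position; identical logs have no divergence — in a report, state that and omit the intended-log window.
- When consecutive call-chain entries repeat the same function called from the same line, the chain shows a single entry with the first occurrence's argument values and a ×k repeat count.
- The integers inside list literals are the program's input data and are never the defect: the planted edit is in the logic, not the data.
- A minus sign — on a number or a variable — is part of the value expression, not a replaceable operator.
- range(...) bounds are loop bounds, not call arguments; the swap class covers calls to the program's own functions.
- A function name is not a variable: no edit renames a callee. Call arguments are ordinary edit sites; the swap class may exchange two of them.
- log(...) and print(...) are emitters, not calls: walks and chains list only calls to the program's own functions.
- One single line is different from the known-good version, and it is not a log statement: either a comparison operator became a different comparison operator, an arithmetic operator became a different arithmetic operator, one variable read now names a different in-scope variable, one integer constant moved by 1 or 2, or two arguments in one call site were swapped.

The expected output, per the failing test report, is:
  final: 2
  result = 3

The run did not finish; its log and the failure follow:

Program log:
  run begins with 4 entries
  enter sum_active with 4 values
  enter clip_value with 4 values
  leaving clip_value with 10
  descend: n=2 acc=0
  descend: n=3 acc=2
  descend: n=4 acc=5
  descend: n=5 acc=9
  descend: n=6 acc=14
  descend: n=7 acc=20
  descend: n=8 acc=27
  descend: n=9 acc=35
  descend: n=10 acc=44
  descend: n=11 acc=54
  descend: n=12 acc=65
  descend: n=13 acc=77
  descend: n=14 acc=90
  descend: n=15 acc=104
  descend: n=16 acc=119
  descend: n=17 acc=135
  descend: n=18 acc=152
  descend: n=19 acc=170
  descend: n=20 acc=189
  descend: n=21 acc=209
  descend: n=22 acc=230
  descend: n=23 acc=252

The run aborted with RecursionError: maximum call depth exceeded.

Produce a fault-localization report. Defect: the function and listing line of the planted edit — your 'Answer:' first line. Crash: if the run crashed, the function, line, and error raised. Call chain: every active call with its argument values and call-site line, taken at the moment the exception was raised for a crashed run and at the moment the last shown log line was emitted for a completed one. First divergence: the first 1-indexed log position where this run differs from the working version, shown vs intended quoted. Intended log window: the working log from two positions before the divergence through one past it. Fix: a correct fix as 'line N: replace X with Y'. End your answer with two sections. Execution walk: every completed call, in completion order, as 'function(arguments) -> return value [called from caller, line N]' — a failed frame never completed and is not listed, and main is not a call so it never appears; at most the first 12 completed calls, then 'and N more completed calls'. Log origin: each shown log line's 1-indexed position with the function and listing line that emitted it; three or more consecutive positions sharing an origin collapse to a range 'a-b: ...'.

Answer: the defect is in map_offsets at line 5.
Core observation: The earliest visible damage is log position 6 — 'descend: n=3 acc=2' rather than the intended 'descend: n=1 acc=2'.
Crash: map_offsets, line 5, RecursionError.
Call chain: main -> sum_active([4, 1, -3, 8]) (called at line 25) -> map_offsets(2, 0) (called at line 19) -> map_offsets(3, 2) (called at line 5) ×21.
First divergence: position 6 — the shown line 'descend: n=3 acc=2' should read 'descend: n=1 acc=2'.
Intended log window:
  4: leaving clip_value with 10
  5: descend: n=2 acc=0
  6: descend: n=1 acc=2
  7: driver got 3
Execution walk:
  clip_value([4, 1, -3, 8]) -> 10  [called from sum_active, line 17]
Log line origins:
  1: logged in main at line 24
  2: logged in sum_active at line 16
  3: logged in clip_value at line 8
  4: logged in clip_value at line 12
  5-26: logged in map_offsets at line 4
A correct fix: line 5: replace `low + 1` with `low - 1`.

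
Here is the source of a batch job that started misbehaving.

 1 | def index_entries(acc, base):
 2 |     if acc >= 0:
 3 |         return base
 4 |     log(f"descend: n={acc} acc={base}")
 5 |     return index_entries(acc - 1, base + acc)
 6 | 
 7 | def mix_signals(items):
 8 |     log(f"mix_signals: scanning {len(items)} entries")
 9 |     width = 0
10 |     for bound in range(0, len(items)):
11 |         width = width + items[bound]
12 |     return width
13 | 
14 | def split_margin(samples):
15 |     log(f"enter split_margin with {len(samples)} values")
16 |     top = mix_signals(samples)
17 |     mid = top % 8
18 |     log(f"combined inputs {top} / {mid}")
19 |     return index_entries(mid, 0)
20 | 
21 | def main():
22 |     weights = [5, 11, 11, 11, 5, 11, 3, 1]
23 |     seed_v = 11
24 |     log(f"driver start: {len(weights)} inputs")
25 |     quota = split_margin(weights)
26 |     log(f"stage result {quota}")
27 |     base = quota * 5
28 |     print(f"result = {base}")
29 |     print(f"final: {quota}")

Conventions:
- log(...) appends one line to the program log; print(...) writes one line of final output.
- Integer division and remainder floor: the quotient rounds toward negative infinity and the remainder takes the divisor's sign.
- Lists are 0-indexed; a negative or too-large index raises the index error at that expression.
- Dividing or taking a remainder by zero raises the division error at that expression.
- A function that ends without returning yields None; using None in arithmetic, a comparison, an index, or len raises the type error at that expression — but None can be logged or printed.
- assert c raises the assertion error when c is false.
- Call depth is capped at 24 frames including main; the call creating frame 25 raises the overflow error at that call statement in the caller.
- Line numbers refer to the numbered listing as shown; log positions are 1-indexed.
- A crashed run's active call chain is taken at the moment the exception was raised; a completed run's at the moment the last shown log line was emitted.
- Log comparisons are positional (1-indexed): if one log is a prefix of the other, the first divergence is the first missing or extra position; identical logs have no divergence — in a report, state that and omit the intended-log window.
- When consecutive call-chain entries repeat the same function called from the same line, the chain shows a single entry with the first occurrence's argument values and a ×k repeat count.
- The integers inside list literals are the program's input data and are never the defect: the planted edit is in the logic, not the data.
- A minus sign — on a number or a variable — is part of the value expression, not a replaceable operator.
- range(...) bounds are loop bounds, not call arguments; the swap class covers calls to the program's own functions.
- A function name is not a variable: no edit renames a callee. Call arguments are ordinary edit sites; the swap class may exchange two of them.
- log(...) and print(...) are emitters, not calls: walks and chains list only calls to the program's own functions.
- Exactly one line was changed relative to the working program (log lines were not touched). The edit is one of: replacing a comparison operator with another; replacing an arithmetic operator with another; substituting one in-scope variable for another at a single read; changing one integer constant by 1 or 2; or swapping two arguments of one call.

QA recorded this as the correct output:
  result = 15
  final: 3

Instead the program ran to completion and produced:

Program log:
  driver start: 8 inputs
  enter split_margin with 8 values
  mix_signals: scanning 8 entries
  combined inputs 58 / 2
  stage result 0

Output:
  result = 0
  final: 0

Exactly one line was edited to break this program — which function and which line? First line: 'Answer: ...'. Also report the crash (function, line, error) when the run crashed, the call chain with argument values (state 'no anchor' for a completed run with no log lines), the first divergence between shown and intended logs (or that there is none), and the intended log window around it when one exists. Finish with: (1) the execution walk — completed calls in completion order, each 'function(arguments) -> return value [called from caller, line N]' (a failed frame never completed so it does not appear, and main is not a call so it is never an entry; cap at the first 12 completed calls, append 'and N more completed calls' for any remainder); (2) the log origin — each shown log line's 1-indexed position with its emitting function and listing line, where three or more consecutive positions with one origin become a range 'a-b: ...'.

Answer: the defect is in index_entries at line 2.
Key fact: Position 5 is the first bad log line: 'stage result 0' should read 'descend: n=2 acc=0'.
Call chain: main.
First divergence: position 5 — the shown line 'stage result 0' should read 'descend: n=2 acc=0'.
Intended log window:
  3: mix_signals: scanning 8 entries
  4: combined inputs 58 / 2
  5: descend: n=2 acc=0
  6: descend: n=1 acc=2
Execution walk:
  mix_signals([5, 11, 11, 11, 5, 11, 3, 1]) -> 58  [called from split_margin, line 16]
  index_entries(2, 0) -> 0  [called from split_margin, line 19]
  split_margin([5, 11, 11, 11, 5, 11, 3, 1]) -> 0  [called from main, line 25]
Origin of each log line:
  1: emitted by main (line 24)
  2: emitted by split_margin (line 15)
  3: emitted by mix_signals (line 8)
  4: emitted by split_margin (line 18)
  5: emitted by main (line 26)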